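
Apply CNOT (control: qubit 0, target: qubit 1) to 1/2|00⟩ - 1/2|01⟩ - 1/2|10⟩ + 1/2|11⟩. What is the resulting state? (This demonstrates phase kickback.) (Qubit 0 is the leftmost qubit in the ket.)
1/2|00⟩ - 1/2|01⟩ + 1/2|10⟩ - 1/2|11⟩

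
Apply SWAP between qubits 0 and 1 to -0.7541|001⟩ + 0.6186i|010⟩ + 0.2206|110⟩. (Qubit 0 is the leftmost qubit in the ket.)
-0.7541|001⟩ + 0.6186i|100⟩ + 0.2206|110⟩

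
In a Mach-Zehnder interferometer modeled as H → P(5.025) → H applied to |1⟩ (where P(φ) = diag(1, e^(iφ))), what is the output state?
(0.3462 + 0.4758i)|0⟩ + (0.6538 - 0.4758i)|1⟩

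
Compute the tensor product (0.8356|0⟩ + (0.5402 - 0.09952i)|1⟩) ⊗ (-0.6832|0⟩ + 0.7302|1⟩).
-0.5709|00⟩ + 0.6102|01⟩ + (-0.3691 + 0.06799i)|10⟩ + (0.3945 - 0.07267i)|11⟩

amp(|b₁b₂…⟩) = product of the factor amplitudes for bits b₁, b₂, …; only kets whose every factor amplitude is nonzero survive.
|00⟩: (0.8356)(-0.6832) = -0.5709
|01⟩: (0.8356)(0.7302) = 0.6102
|10⟩: (0.5402 - 0.09952i)(-0.6832) = (-0.3691 + 0.06799i)
|11⟩: (0.5402 - 0.09952i)(0.7302) = (0.3945 - 0.07267i)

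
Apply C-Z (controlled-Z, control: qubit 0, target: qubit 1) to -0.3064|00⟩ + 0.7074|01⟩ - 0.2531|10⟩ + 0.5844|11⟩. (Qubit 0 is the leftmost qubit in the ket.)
-0.3064|00⟩ + 0.7074|01⟩ - 0.2531|10⟩ - 0.5844|11⟩

C-Z leaves the control-|0⟩ kets |00⟩, |01⟩ unchanged and applies Z to qubit 1 on the control-|1⟩ pair (|10⟩, |11⟩).
Z = [[1, 0], [0, -1]].
With a = amp(|10⟩) = -0.2531 and b = amp(|11⟩) = 0.5844:
new amp(|10⟩) = (1)·a = -0.2531
new amp(|11⟩) = (-1)·b = -0.5844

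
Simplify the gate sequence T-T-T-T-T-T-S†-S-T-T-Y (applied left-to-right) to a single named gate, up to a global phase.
Y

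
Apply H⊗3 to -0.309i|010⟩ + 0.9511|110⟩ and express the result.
(0.3363 - 0.1092i)|000⟩ + (0.3363 - 0.1092i)|001⟩ + (-0.3363 + 0.1092i)|010⟩ + (-0.3363 + 0.1092i)|011⟩ + (-0.3363 - 0.1092i)|100⟩ + (-0.3363 - 0.1092i)|101⟩ + (0.3363 + 0.1092i)|110⟩ + (0.3363 + 0.1092i)|111⟩

H⊗3 gives amp(|y⟩) = (1/2√2) Σ_x (−1)^(x·y) amp(|x⟩), where x·y is the number of positions in which both x and y have a 1.
|000⟩: (-0.309i + 0.9511)/(2√2) = (0.3363 - 0.1092i)
|001⟩: (-0.309i + 0.9511)/(2√2) = (0.3363 - 0.1092i)
|010⟩: (0.309i - 0.9511)/(2√2) = (-0.3363 + 0.1092i)
|011⟩: (0.309i - 0.9511)/(2√2) = (-0.3363 + 0.1092i)
|100⟩: (-0.309i - 0.9511)/(2√2) = (-0.3363 - 0.1092i)
|101⟩: (-0.309i - 0.9511)/(2√2) = (-0.3363 - 0.1092i)
|110⟩: (0.309i + 0.9511)/(2√2) = (0.3363 + 0.1092i)
|111⟩: (0.309i + 0.9511)/(2√2) = (0.3363 + 0.1092i)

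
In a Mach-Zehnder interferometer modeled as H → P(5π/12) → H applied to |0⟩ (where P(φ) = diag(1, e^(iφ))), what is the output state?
(0.6294 + 0.483i)|0⟩ + (0.3706 - 0.483i)|1⟩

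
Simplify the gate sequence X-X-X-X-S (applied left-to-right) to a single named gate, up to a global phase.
S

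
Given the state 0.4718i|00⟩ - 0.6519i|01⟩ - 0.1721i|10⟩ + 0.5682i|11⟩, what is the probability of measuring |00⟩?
0.2226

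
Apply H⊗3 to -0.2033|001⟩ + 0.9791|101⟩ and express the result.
0.2743|000⟩ - 0.2743|001⟩ + 0.2743|010⟩ - 0.2743|011⟩ - 0.418|100⟩ + 0.418|101⟩ - 0.418|110⟩ + 0.418|111⟩

H⊗3 gives amp(|y⟩) = (1/2√2) Σ_x (−1)^(x·y) amp(|x⟩), where x·y is the number of positions in which both x and y have a 1.
|000⟩: (-0.2033 + 0.9791)/(2√2) = 0.2743
|001⟩: (0.2033 - 0.9791)/(2√2) = -0.2743
|010⟩: (-0.2033 + 0.9791)/(2√2) = 0.2743
|011⟩: (0.2033 - 0.9791)/(2√2) = -0.2743
|100⟩: (-0.2033 - 0.9791)/(2√2) = -0.418
|101⟩: (0.2033 + 0.9791)/(2√2) = 0.418
|110⟩: (-0.2033 - 0.9791)/(2√2) = -0.418
|111⟩: (0.2033 + 0.9791)/(2√2) = 0.418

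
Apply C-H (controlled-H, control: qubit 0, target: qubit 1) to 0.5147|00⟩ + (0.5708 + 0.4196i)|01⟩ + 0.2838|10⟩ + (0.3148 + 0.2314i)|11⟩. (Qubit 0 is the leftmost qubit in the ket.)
0.5147|00⟩ + (0.5708 + 0.4196i)|01⟩ + (0.4233 + 0.1636i)|10⟩ + (-0.02192 - 0.1636i)|11⟩

C-H leaves the control-|0⟩ kets |00⟩, |01⟩ unchanged and applies H to qubit 1 on the control-|1⟩ pair (|10⟩, |11⟩).
H = [[1/√2, 1/√2], [1/√2, -1/√2]].
With a = amp(|10⟩) = 0.2838 and b = amp(|11⟩) = (0.3148 + 0.2314i):
new amp(|10⟩) = (1/√2)·a + (1/√2)·b = (0.4233 + 0.1636i)
new amp(|11⟩) = (1/√2)·a + (-1/√2)·b = (-0.02192 - 0.1636i)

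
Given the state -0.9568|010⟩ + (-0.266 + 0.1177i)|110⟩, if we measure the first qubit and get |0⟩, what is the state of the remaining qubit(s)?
-|10⟩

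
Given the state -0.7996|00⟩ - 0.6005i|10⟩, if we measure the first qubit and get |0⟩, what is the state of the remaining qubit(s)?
-|0⟩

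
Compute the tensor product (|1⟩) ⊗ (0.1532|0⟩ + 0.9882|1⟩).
0.1532|10⟩ + 0.9882|11⟩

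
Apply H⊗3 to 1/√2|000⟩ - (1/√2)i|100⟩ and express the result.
(0.25 - 0.25i)|000⟩ + (0.25 - 0.25i)|001⟩ + (0.25 - 0.25i)|010⟩ + (0.25 - 0.25i)|011⟩ + (0.25 + 0.25i)|100⟩ + (0.25 + 0.25i)|101⟩ + (0.25 + 0.25i)|110⟩ + (0.25 + 0.25i)|111⟩

H⊗3 gives amp(|y⟩) = (1/2√2) Σ_x (−1)^(x·y) amp(|x⟩), where x·y is the number of positions in which both x and y have a 1.
|000⟩: (1/√2 - (1/√2)i)/(2√2) = (0.25 - 0.25i)
|001⟩: (1/√2 - (1/√2)i)/(2√2) = (0.25 - 0.25i)
|010⟩: (1/√2 - (1/√2)i)/(2√2) = (0.25 - 0.25i)
|011⟩: (1/√2 - (1/√2)i)/(2√2) = (0.25 - 0.25i)
|100⟩: (1/√2 + (1/√2)i)/(2√2) = (0.25 + 0.25i)
|101⟩: (1/√2 + (1/√2)i)/(2√2) = (0.25 + 0.25i)
|110⟩: (1/√2 + (1/√2)i)/(2√2) = (0.25 + 0.25i)
|111⟩: (1/√2 + (1/√2)i)/(2√2) = (0.25 + 0.25i)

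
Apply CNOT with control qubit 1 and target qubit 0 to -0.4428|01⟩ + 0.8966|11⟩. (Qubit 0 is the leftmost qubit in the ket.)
0.8966|01⟩ - 0.4428|11⟩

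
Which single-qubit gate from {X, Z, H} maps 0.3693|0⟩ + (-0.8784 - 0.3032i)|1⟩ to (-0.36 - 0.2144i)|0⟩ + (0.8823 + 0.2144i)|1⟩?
H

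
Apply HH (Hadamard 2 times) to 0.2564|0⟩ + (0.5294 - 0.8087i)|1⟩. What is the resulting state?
0.2564|0⟩ + (0.5294 - 0.8087i)|1⟩

H² = I, so an even number of Hadamards cancels: H^2 = I and the state is unchanged.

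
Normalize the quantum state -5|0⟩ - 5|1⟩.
-1/√2|0⟩ - 1/√2|1⟩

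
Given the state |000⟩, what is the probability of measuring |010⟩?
0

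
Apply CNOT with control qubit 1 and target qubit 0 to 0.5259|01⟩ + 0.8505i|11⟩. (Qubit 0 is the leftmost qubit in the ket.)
0.8505i|01⟩ + 0.5259|11⟩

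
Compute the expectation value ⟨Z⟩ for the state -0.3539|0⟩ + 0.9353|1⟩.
-0.7495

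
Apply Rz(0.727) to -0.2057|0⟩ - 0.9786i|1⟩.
(-0.1923 + 0.07314i)|0⟩ + (0.3479 - 0.9147i)|1⟩

Rz(0.727) = [[e^(−iθ/2), 0], [0, e^(iθ/2)]] with e^(±iθ/2) = cos(θ/2) ± i·sin(θ/2); θ = 0.727, cos(θ/2) ≈ 0.934658, sin(θ/2) ≈ 0.355548.
With a = amp(|0⟩) = -0.2057 and b = amp(|1⟩) = -0.9786i:
new amp(|0⟩) = (0.934658 - 0.355548i)·a = (-0.1923 + 0.07314i)
new amp(|1⟩) = (0.934658 + 0.355548i)·b = (0.3479 - 0.9147i)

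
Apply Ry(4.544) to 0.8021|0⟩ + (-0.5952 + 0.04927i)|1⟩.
(-0.06269 - 0.03765i)|0⟩ + (0.9968 - 0.03179i)|1⟩

Ry(4.544) = [[cos(θ/2), −sin(θ/2)], [sin(θ/2), cos(θ/2)]]; θ = 4.544, cos(θ/2) ≈ -0.645138, sin(θ/2) ≈ 0.764066.
With a = amp(|0⟩) = 0.8021 and b = amp(|1⟩) = (-0.5952 + 0.04927i):
new amp(|0⟩) = (-0.645138)·a + (-0.764066)·b = (-0.06269 - 0.03765i)
new amp(|1⟩) = (0.764066)·a + (-0.645138)·b = (0.9968 - 0.03179i)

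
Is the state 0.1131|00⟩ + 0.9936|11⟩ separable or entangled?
Entangled

Writing the state as a|00⟩ + b|01⟩ + c|10⟩ + d|11⟩, it is a product state iff ad − bc = 0.
Here (a, b, c, d) = (0.1131, 0, 0, 0.9936): ad − bc = (0.1131)(0.9936) − (0)(0) = 0.1124 ≠ 0, so the state is entangled.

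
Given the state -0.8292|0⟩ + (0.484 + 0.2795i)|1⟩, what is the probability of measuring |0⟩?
0.6876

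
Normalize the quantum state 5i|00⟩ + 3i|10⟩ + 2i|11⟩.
0.8111i|00⟩ + 0.4867i|10⟩ + 0.3244i|11⟩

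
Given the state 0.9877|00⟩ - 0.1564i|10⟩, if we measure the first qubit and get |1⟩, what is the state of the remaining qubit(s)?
-i|0⟩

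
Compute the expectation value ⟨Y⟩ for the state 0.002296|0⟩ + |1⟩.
0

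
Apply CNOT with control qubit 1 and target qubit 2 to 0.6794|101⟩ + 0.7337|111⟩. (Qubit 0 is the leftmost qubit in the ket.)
0.6794|101⟩ + 0.7337|110⟩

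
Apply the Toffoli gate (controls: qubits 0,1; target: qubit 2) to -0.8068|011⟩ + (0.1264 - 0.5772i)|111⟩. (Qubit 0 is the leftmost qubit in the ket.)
-0.8068|011⟩ + (0.1264 - 0.5772i)|110⟩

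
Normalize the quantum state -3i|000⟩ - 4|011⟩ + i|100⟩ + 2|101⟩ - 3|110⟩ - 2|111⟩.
-0.4575i|000⟩ - 0.61|011⟩ + 0.1525i|100⟩ + 0.305|101⟩ - 0.4575|110⟩ - 0.305|111⟩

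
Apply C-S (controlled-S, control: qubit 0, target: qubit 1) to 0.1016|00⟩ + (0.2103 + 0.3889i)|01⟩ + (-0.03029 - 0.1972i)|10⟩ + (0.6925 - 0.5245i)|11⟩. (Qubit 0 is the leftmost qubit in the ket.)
0.1016|00⟩ + (0.2103 + 0.3889i)|01⟩ + (-0.03029 - 0.1972i)|10⟩ + (0.5245 + 0.6925i)|11⟩

C-S leaves the control-|0⟩ kets |00⟩, |01⟩ unchanged and applies S to qubit 1 on the control-|1⟩ pair (|10⟩, |11⟩).
S = [[1, 0], [0, i]].
With a = amp(|10⟩) = (-0.03029 - 0.1972i) and b = amp(|11⟩) = (0.6925 - 0.5245i):
new amp(|10⟩) = (1)·a = (-0.03029 - 0.1972i)
new amp(|11⟩) = (i)·b = (0.5245 + 0.6925i)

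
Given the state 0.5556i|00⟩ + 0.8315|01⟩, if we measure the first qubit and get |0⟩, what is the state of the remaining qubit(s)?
0.5556i|0⟩ + 0.8315|1⟩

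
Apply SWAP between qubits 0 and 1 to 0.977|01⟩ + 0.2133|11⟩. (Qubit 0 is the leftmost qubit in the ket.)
0.977|10⟩ + 0.2133|11⟩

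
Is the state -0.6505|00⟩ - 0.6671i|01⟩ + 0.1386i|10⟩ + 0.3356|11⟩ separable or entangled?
Entangled

Writing the state as a|00⟩ + b|01⟩ + c|10⟩ + d|11⟩, it is a product state iff ad − bc = 0.
Here (a, b, c, d) = (-0.6505, -0.6671i, 0.1386i, 0.3356): ad − bc = (-0.6505)(0.3356) − (-0.6671i)(0.1386i) = -0.3108 ≠ 0, so the state is entangled.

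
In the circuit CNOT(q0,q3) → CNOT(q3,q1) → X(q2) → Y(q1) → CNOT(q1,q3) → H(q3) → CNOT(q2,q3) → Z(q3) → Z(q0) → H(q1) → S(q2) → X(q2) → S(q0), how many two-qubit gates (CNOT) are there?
4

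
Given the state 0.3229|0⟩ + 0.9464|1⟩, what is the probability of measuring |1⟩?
0.8957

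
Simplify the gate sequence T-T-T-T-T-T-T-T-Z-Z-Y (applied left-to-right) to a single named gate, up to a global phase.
Y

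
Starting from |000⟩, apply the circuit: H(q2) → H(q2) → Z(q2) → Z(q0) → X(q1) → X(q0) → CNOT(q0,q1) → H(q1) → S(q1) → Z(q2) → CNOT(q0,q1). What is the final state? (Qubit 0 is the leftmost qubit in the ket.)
(1/√2)i|100⟩ + 1/√2|110⟩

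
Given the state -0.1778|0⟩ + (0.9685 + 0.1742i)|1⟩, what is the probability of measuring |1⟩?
0.9683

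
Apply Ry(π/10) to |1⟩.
-0.1564|0⟩ + 0.9877|1⟩

Ry(π/10) = [[cos(θ/2), −sin(θ/2)], [sin(θ/2), cos(θ/2)]]; θ = π/10, cos(θ/2) ≈ 0.987688, sin(θ/2) ≈ 0.156434.
With a = amp(|0⟩) = 0 and b = amp(|1⟩) = 1:
new amp(|0⟩) = (0.987688)·a + (-0.156434)·b = -0.1564
new amp(|1⟩) = (0.156434)·a + (0.987688)·b = 0.9877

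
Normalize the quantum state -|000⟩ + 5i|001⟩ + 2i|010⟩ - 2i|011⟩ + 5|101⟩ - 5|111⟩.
-0.1091|000⟩ + 0.5455i|001⟩ + 0.2182i|010⟩ - 0.2182i|011⟩ + 0.5455|101⟩ - 0.5455|111⟩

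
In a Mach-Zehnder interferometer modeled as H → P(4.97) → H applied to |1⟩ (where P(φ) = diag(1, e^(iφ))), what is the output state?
(0.3726 + 0.4835i)|0⟩ + (0.6274 - 0.4835i)|1⟩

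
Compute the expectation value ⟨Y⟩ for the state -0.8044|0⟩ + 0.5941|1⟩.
0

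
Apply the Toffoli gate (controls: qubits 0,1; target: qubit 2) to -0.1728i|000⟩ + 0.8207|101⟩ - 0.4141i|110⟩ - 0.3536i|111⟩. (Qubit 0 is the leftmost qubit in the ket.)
-0.1728i|000⟩ + 0.8207|101⟩ - 0.3536i|110⟩ - 0.4141i|111⟩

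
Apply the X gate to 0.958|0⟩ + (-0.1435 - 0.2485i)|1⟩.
(-0.1435 - 0.2485i)|0⟩ + 0.958|1⟩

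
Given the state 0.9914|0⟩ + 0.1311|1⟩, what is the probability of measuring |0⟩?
0.9829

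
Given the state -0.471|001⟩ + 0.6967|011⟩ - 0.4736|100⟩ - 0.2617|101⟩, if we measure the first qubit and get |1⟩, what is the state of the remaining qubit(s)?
-0.8753|00⟩ - 0.4836|01⟩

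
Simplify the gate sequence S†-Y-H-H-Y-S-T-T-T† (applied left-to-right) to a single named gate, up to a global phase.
T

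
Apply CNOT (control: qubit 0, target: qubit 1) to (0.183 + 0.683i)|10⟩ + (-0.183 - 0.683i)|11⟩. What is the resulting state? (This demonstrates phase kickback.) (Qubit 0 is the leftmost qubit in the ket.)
(-0.183 - 0.683i)|10⟩ + (0.183 + 0.683i)|11⟩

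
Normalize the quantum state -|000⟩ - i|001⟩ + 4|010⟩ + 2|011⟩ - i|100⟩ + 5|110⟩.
-0.1443|000⟩ - 0.1443i|001⟩ + 1/√3|010⟩ + 0.2887|011⟩ - 0.1443i|100⟩ + 0.7217|110⟩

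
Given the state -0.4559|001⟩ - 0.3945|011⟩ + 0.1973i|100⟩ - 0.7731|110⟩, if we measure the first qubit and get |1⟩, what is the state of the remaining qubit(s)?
0.2473i|00⟩ - 0.9689|10⟩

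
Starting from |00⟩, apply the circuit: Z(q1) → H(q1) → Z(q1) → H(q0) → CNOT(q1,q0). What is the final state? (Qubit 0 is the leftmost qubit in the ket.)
1/2|00⟩ - 1/2|01⟩ + 1/2|10⟩ - 1/2|11⟩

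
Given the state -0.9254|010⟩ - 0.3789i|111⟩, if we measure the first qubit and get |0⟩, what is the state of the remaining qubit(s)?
-|10⟩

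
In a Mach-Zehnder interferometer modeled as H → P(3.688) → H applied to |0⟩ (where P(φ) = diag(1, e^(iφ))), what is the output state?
(0.0728 - 0.2598i)|0⟩ + (0.9272 + 0.2598i)|1⟩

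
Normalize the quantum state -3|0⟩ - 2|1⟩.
-0.8321|0⟩ - 0.5547|1⟩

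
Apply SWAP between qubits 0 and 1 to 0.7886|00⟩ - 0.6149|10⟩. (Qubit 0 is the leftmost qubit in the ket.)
0.7886|00⟩ - 0.6149|01⟩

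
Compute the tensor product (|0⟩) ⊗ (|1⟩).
|01⟩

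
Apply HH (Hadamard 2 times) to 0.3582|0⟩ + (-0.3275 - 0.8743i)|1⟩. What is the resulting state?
0.3582|0⟩ + (-0.3275 - 0.8743i)|1⟩

H² = I, so an even number of Hadamards cancels: H^2 = I and the state is unchanged.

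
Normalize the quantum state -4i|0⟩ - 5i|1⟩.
-0.6247i|0⟩ - 0.7809i|1⟩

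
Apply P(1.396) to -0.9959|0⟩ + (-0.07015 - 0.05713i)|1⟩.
-0.9959|0⟩ + (0.04406 - 0.07902i)|1⟩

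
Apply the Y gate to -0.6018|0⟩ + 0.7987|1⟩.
-0.7987i|0⟩ - 0.6018i|1⟩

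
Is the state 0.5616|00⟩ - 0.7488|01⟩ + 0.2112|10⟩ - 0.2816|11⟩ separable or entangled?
Separable

Writing the state as a|00⟩ + b|01⟩ + c|10⟩ + d|11⟩, it is a product state iff ad − bc = 0.
Here (a, b, c, d) = (0.5616, -0.7488, 0.2112, -0.2816): ad − bc = (0.5616)(-0.2816) − (-0.7488)(0.2112) = 0, so the state is separable.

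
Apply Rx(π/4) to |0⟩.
0.9239|0⟩ - 0.3827i|1⟩

Rx(π/4) = [[cos(θ/2), −i·sin(θ/2)], [−i·sin(θ/2), cos(θ/2)]]; θ = π/4, cos(θ/2) ≈ 0.92388, sin(θ/2) ≈ 0.382683.
With a = amp(|0⟩) = 1 and b = amp(|1⟩) = 0:
new amp(|0⟩) = (0.92388)·a + (-0.382683i)·b = 0.9239
new amp(|1⟩) = (-0.382683i)·a + (0.92388)·b = -0.3827i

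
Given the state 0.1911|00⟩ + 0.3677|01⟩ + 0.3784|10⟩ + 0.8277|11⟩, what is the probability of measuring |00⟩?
0.03652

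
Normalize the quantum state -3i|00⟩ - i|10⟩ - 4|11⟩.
-0.5883i|00⟩ - 0.1961i|10⟩ - 0.7845|11⟩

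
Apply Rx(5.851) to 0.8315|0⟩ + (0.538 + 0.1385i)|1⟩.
(-0.7825 - 0.1154i)|0⟩ + (-0.5255 - 0.3136i)|1⟩

Rx(5.851) = [[cos(θ/2), −i·sin(θ/2)], [−i·sin(θ/2), cos(θ/2)]]; θ = 5.851, cos(θ/2) ≈ -0.976743, sin(θ/2) ≈ 0.214415.
With a = amp(|0⟩) = 0.8315 and b = amp(|1⟩) = (0.538 + 0.1385i):
new amp(|0⟩) = (-0.976743)·a + (-0.214415i)·b = (-0.7825 - 0.1154i)
new amp(|1⟩) = (-0.214415i)·a + (-0.976743)·b = (-0.5255 - 0.3136i)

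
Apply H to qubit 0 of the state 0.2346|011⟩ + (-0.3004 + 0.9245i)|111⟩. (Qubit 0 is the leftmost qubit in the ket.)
(-0.04653 + 0.6537i)|011⟩ + (0.3783 - 0.6537i)|111⟩

H on qubit 0 mixes each pair of kets that differ only in qubit 0: amplitudes (a, b) of (|…0…⟩, |…1…⟩) become ((a + b)/√2, (a − b)/√2). Kets absent from the input have amplitude 0.
(|011⟩, |111⟩): (a, b) = (0.2346, (-0.3004 + 0.9245i)) → ((-0.04653 + 0.6537i), (0.3783 - 0.6537i))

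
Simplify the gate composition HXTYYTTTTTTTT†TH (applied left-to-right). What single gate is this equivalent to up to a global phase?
Z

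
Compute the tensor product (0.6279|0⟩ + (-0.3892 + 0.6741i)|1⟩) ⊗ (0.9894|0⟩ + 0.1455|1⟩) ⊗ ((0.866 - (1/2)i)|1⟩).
(0.538 - 0.3106i)|001⟩ + (0.07912 - 0.04568i)|011⟩ + (0.00000277 + 0.7701i)|101⟩ + (0.0000004074 + 0.1133i)|111⟩

amp(|b₁b₂…⟩) = product of the factor amplitudes for bits b₁, b₂, …; only kets whose every factor amplitude is nonzero survive.
|001⟩: (0.6279)(0.9894)(0.866 - (1/2)i) = (0.538 - 0.3106i)
|011⟩: (0.6279)(0.1455)(0.866 - (1/2)i) = (0.07912 - 0.04568i)
|101⟩: (-0.3892 + 0.6741i)(0.9894)(0.866 - (1/2)i) = (0.00000277 + 0.7701i)
|111⟩: (-0.3892 + 0.6741i)(0.1455)(0.866 - (1/2)i) = (0.0000004074 + 0.1133i)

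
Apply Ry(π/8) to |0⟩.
0.9808|0⟩ + 0.1951|1⟩

Ry(π/8) = [[cos(θ/2), −sin(θ/2)], [sin(θ/2), cos(θ/2)]]; θ = π/8, cos(θ/2) ≈ 0.980785, sin(θ/2) ≈ 0.19509.
With a = amp(|0⟩) = 1 and b = amp(|1⟩) = 0:
new amp(|0⟩) = (0.980785)·a + (-0.19509)·b = 0.9808
new amp(|1⟩) = (0.19509)·a + (0.980785)·b = 0.1951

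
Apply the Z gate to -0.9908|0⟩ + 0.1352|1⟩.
-0.9908|0⟩ - 0.1352|1⟩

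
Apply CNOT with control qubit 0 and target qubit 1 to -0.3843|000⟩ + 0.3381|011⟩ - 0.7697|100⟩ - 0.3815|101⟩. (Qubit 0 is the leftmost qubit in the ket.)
-0.3843|000⟩ + 0.3381|011⟩ - 0.7697|110⟩ - 0.3815|111⟩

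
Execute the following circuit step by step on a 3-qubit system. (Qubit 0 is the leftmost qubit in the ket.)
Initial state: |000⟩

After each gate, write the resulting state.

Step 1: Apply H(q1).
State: 1/√2|000⟩ + 1/√2|010⟩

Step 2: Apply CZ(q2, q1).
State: 1/√2|000⟩ + 1/√2|010⟩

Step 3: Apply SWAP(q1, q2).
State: 1/√2|000⟩ + 1/√2|001⟩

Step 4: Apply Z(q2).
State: 1/√2|000⟩ - 1/√2|001⟩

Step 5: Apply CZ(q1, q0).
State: 1/√2|000⟩ - 1/√2|001⟩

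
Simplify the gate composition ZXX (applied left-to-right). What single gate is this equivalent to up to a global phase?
Z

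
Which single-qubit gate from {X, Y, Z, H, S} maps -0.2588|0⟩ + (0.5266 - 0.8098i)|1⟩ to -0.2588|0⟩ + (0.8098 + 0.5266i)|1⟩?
S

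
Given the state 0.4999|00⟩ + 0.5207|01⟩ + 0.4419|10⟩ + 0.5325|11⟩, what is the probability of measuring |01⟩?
0.2711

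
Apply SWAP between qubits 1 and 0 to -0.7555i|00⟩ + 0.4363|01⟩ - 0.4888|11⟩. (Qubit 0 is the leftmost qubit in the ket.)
-0.7555i|00⟩ + 0.4363|10⟩ - 0.4888|11⟩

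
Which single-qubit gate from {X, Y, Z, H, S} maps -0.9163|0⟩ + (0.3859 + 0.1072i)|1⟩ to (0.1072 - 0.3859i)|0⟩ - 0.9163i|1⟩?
Y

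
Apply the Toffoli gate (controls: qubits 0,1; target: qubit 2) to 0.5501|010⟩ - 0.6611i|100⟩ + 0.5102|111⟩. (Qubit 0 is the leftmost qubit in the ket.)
0.5501|010⟩ - 0.6611i|100⟩ + 0.5102|110⟩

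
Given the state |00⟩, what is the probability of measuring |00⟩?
1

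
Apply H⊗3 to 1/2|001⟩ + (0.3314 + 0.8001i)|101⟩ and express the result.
(0.2939 + 0.2829i)|000⟩ + (-0.2939 - 0.2829i)|001⟩ + (0.2939 + 0.2829i)|010⟩ + (-0.2939 - 0.2829i)|011⟩ + (0.05961 - 0.2829i)|100⟩ + (-0.05961 + 0.2829i)|101⟩ + (0.05961 - 0.2829i)|110⟩ + (-0.05961 + 0.2829i)|111⟩

H⊗3 gives amp(|y⟩) = (1/2√2) Σ_x (−1)^(x·y) amp(|x⟩), where x·y is the number of positions in which both x and y have a 1.
|000⟩: (1/2 + (0.3314 + 0.8001i))/(2√2) = (0.2939 + 0.2829i)
|001⟩: (-1/2 - (0.3314 + 0.8001i))/(2√2) = (-0.2939 - 0.2829i)
|010⟩: (1/2 + (0.3314 + 0.8001i))/(2√2) = (0.2939 + 0.2829i)
|011⟩: (-1/2 - (0.3314 + 0.8001i))/(2√2) = (-0.2939 - 0.2829i)
|100⟩: (1/2 - (0.3314 + 0.8001i))/(2√2) = (0.05961 - 0.2829i)
|101⟩: (-1/2 + (0.3314 + 0.8001i))/(2√2) = (-0.05961 + 0.2829i)
|110⟩: (1/2 - (0.3314 + 0.8001i))/(2√2) = (0.05961 - 0.2829i)
|111⟩: (-1/2 + (0.3314 + 0.8001i))/(2√2) = (-0.05961 + 0.2829i)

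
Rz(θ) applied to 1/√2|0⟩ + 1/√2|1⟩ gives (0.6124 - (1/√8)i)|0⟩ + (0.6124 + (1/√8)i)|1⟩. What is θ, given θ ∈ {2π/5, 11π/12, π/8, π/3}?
π/3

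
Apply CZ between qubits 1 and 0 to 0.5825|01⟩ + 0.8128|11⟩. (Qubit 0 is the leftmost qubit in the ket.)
0.5825|01⟩ - 0.8128|11⟩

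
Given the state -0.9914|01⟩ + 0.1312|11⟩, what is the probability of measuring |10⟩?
0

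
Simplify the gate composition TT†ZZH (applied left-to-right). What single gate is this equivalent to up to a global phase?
H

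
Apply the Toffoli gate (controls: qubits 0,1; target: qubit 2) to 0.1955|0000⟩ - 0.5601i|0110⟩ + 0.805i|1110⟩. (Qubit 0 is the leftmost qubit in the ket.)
0.1955|0000⟩ - 0.5601i|0110⟩ + 0.805i|1100⟩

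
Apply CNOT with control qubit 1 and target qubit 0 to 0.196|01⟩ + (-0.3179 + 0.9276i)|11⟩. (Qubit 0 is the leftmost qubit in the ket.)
(-0.3179 + 0.9276i)|01⟩ + 0.196|11⟩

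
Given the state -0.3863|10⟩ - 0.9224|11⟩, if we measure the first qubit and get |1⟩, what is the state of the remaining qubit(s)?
-0.3863|0⟩ - 0.9224|1⟩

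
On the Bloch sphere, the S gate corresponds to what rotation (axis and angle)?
Rotation by π/2 around the z-axis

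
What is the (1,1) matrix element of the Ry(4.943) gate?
-0.7838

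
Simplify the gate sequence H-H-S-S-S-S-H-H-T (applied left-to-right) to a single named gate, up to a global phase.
T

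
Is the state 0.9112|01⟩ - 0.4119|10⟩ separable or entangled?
Entangled

Writing the state as a|00⟩ + b|01⟩ + c|10⟩ + d|11⟩, it is a product state iff ad − bc = 0.
Here (a, b, c, d) = (0, 0.9112, -0.4119, 0): ad − bc = (0)(0) − (0.9112)(-0.4119) = 0.3753 ≠ 0, so the state is entangled.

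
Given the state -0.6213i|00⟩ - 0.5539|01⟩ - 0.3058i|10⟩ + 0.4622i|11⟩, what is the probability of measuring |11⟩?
0.2136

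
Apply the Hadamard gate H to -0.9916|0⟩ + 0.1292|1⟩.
-0.6098|0⟩ - 0.7925|1⟩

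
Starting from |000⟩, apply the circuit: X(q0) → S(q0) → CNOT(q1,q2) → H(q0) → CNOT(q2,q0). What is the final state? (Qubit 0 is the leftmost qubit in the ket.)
(1/√2)i|000⟩ - (1/√2)i|100⟩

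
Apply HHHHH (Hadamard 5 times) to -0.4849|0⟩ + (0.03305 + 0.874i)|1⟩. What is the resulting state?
(-0.3195 + 0.618i)|0⟩ + (-0.3662 - 0.618i)|1⟩

H² = I, so H^5 = H: a single Hadamard. With (a, b) = (-0.4849, (0.03305 + 0.874i)), H gives ((a + b)/√2, (a − b)/√2) = ((-0.3195 + 0.618i), (-0.3662 - 0.618i)).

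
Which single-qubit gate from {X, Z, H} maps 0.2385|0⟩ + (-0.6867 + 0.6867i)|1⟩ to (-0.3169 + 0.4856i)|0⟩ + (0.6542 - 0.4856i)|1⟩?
H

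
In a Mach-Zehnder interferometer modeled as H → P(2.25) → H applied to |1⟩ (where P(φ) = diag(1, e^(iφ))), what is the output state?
(0.8141 - 0.389i)|0⟩ + (0.1859 + 0.389i)|1⟩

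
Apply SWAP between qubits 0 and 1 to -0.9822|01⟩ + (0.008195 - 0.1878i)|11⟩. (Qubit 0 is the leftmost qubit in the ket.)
-0.9822|10⟩ + (0.008195 - 0.1878i)|11⟩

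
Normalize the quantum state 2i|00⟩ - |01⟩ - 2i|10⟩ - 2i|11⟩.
0.5547i|00⟩ - 0.2774|01⟩ - 0.5547i|10⟩ - 0.5547i|11⟩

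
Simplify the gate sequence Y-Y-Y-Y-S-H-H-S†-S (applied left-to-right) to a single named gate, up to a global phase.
S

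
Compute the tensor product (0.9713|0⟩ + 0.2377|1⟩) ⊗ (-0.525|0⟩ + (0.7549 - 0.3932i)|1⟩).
-0.5099|00⟩ + (0.7332 - 0.3819i)|01⟩ - 0.1248|10⟩ + (0.1794 - 0.09346i)|11⟩

amp(|b₁b₂…⟩) = product of the factor amplitudes for bits b₁, b₂, …; only kets whose every factor amplitude is nonzero survive.
|00⟩: (0.9713)(-0.525) = -0.5099
|01⟩: (0.9713)(0.7549 - 0.3932i) = (0.7332 - 0.3819i)
|10⟩: (0.2377)(-0.525) = -0.1248
|11⟩: (0.2377)(0.7549 - 0.3932i) = (0.1794 - 0.09346i)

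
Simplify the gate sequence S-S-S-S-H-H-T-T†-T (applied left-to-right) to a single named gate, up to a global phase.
T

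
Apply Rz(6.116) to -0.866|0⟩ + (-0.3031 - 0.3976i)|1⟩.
(0.863 + 0.07231i)|0⟩ + (0.3352 + 0.3709i)|1⟩

Rz(6.116) = [[e^(−iθ/2), 0], [0, e^(iθ/2)]] with e^(±iθ/2) = cos(θ/2) ± i·sin(θ/2); θ = 6.116, cos(θ/2) ≈ -0.996508, sin(θ/2) ≈ 0.0834953.
With a = amp(|0⟩) = -0.866 and b = amp(|1⟩) = (-0.3031 - 0.3976i):
new amp(|0⟩) = (-0.996508 - 0.0834953i)·a = (0.863 + 0.07231i)
new amp(|1⟩) = (-0.996508 + 0.0834953i)·b = (0.3352 + 0.3709i)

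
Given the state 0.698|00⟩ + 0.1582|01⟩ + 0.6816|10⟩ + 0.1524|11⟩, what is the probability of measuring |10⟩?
0.4646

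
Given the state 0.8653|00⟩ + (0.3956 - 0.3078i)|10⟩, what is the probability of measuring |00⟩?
0.7487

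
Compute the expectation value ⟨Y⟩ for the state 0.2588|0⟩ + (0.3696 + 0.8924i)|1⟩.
0.4619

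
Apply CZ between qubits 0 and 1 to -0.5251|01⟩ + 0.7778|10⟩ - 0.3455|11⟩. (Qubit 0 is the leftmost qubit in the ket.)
-0.5251|01⟩ + 0.7778|10⟩ + 0.3455|11⟩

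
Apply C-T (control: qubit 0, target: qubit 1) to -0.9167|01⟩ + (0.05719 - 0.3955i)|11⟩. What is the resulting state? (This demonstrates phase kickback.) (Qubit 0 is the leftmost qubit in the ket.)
-0.9167|01⟩ + (0.3201 - 0.2392i)|11⟩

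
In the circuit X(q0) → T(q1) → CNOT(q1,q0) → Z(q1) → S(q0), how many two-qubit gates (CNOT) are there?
1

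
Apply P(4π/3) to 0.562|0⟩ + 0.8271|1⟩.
0.562|0⟩ + (-0.4136 - 0.7163i)|1⟩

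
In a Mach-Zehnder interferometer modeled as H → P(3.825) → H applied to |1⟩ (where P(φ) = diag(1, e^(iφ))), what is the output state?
(0.8877 + 0.3157i)|0⟩ + (0.1123 - 0.3157i)|1⟩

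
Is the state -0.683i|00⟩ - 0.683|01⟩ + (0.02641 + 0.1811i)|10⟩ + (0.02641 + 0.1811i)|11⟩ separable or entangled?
Entangled

Writing the state as a|00⟩ + b|01⟩ + c|10⟩ + d|11⟩, it is a product state iff ad − bc = 0.
Here (a, b, c, d) = (-0.683i, -0.683, (0.02641 + 0.1811i), (0.02641 + 0.1811i)): ad − bc = (-0.683i)(0.02641 + 0.1811i) − (-0.683)(0.02641 + 0.1811i) = (0.1417 + 0.1057i) ≠ 0, so the state is entangled.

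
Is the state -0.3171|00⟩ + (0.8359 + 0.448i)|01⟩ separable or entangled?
Separable

Writing the state as a|00⟩ + b|01⟩ + c|10⟩ + d|11⟩, it is a product state iff ad − bc = 0.
Here (a, b, c, d) = (-0.3171, (0.8359 + 0.448i), 0, 0): ad − bc = (-0.3171)(0) − (0.8359 + 0.448i)(0) = 0, so the state is separable.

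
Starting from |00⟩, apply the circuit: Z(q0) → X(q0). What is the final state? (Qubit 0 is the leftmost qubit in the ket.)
|10⟩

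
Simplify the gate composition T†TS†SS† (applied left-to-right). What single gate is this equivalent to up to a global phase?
S†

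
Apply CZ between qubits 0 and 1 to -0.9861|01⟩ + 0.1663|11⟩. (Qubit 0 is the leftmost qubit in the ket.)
-0.9861|01⟩ - 0.1663|11⟩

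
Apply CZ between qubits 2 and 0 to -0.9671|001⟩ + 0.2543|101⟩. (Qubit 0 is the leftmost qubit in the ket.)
-0.9671|001⟩ - 0.2543|101⟩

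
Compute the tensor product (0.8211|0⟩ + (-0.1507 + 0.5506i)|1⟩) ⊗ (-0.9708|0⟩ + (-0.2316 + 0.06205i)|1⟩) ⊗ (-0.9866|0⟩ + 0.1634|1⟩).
0.7864|000⟩ - 0.1303|001⟩ + (0.1876 - 0.05027i)|010⟩ + (-0.03107 + 0.008325i)|011⟩ + (-0.1443 + 0.5274i)|100⟩ + (0.02391 - 0.08734i)|101⟩ + (-0.0007275 + 0.135i)|110⟩ + (0.0001205 - 0.02236i)|111⟩

amp(|b₁b₂…⟩) = product of the factor amplitudes for bits b₁, b₂, …; only kets whose every factor amplitude is nonzero survive.
|000⟩: (0.8211)(-0.9708)(-0.9866) = 0.7864
|001⟩: (0.8211)(-0.9708)(0.1634) = -0.1303
|010⟩: (0.8211)(-0.2316 + 0.06205i)(-0.9866) = (0.1876 - 0.05027i)
|011⟩: (0.8211)(-0.2316 + 0.06205i)(0.1634) = (-0.03107 + 0.008325i)
|100⟩: (-0.1507 + 0.5506i)(-0.9708)(-0.9866) = (-0.1443 + 0.5274i)
|101⟩: (-0.1507 + 0.5506i)(-0.9708)(0.1634) = (0.02391 - 0.08734i)
|110⟩: (-0.1507 + 0.5506i)(-0.2316 + 0.06205i)(-0.9866) = (-0.0007275 + 0.135i)
|111⟩: (-0.1507 + 0.5506i)(-0.2316 + 0.06205i)(0.1634) = (0.0001205 - 0.02236i)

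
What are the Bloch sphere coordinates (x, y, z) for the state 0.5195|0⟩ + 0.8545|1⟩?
(0.8878, 0, -0.4603)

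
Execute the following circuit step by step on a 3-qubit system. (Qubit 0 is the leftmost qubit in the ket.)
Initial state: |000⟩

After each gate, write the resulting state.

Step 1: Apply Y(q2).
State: i|001⟩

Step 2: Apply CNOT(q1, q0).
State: i|001⟩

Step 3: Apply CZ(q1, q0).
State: i|001⟩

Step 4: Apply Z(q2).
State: -i|001⟩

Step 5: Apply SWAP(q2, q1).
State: -i|010⟩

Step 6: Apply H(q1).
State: -(1/√2)i|000⟩ + (1/√2)i|010⟩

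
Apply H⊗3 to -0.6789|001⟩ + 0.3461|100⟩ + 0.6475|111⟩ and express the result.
0.1113|000⟩ + 0.1335|001⟩ - 0.3466|010⟩ + 0.5913|011⟩ - 0.5913|100⟩ + 0.3466|101⟩ - 0.1335|110⟩ - 0.1113|111⟩

H⊗3 gives amp(|y⟩) = (1/2√2) Σ_x (−1)^(x·y) amp(|x⟩), where x·y is the number of positions in which both x and y have a 1.
|000⟩: (-0.6789 + 0.3461 + 0.6475)/(2√2) = 0.1113
|001⟩: (0.6789 + 0.3461 - 0.6475)/(2√2) = 0.1335
|010⟩: (-0.6789 + 0.3461 - 0.6475)/(2√2) = -0.3466
|011⟩: (0.6789 + 0.3461 + 0.6475)/(2√2) = 0.5913
|100⟩: (-0.6789 - 0.3461 - 0.6475)/(2√2) = -0.5913
|101⟩: (0.6789 - 0.3461 + 0.6475)/(2√2) = 0.3466
|110⟩: (-0.6789 - 0.3461 + 0.6475)/(2√2) = -0.1335
|111⟩: (0.6789 - 0.3461 - 0.6475)/(2√2) = -0.1113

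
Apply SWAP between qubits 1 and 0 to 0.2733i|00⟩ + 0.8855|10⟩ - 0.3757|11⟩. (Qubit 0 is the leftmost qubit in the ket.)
0.2733i|00⟩ + 0.8855|01⟩ - 0.3757|11⟩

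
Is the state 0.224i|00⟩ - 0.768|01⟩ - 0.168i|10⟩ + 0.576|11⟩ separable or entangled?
Separable

Writing the state as a|00⟩ + b|01⟩ + c|10⟩ + d|11⟩, it is a product state iff ad − bc = 0.
Here (a, b, c, d) = (0.224i, -0.768, -0.168i, 0.576): ad − bc = (0.224i)(0.576) − (-0.768)(-0.168i) = 0, so the state is separable.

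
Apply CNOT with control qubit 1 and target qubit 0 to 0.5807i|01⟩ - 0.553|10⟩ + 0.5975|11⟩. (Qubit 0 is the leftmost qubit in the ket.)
0.5975|01⟩ - 0.553|10⟩ + 0.5807i|11⟩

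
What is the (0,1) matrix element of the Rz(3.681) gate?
0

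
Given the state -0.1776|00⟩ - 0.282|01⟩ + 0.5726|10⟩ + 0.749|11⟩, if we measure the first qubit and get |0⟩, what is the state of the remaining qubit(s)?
-0.5329|0⟩ - 0.8462|1⟩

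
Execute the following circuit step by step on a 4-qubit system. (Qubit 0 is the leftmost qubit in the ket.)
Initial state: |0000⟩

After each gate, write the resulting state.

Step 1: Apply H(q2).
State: 1/√2|0000⟩ + 1/√2|0010⟩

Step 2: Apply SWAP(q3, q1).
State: 1/√2|0000⟩ + 1/√2|0010⟩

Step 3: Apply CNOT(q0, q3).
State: 1/√2|0000⟩ + 1/√2|0010⟩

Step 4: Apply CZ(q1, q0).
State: 1/√2|0000⟩ + 1/√2|0010⟩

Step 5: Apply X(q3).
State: 1/√2|0001⟩ + 1/√2|0011⟩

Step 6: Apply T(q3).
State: (1/2 + (1/2)i)|0001⟩ + (1/2 + (1/2)i)|0011⟩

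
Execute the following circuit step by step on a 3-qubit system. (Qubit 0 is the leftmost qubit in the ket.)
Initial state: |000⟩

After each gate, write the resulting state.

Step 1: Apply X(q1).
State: |010⟩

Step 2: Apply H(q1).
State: 1/√2|000⟩ - 1/√2|010⟩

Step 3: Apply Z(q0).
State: 1/√2|000⟩ - 1/√2|010⟩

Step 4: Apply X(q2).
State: 1/√2|001⟩ - 1/√2|011⟩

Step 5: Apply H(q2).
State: 1/2|000⟩ - 1/2|001⟩ - 1/2|010⟩ + 1/2|011⟩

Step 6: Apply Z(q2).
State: 1/2|000⟩ + 1/2|001⟩ - 1/2|010⟩ - 1/2|011⟩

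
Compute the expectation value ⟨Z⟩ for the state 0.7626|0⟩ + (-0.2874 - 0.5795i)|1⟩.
0.1631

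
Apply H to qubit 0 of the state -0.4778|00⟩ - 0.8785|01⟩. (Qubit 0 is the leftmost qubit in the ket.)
-0.3379|00⟩ - 0.6212|01⟩ - 0.3379|10⟩ - 0.6212|11⟩

H on qubit 0 mixes each pair of kets that differ only in qubit 0: amplitudes (a, b) of (|…0…⟩, |…1…⟩) become ((a + b)/√2, (a − b)/√2). Kets absent from the input have amplitude 0.
(|00⟩, |10⟩): (a, b) = (-0.4778, 0) → (-0.3379, -0.3379)
(|01⟩, |11⟩): (a, b) = (-0.8785, 0) → (-0.6212, -0.6212)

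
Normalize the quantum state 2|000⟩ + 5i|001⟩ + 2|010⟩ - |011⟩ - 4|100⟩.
0.2828|000⟩ + (1/√2)i|001⟩ + 0.2828|010⟩ - 0.1414|011⟩ - 0.5657|100⟩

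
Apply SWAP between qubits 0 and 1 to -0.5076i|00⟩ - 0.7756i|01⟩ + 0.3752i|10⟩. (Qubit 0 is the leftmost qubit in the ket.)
-0.5076i|00⟩ + 0.3752i|01⟩ - 0.7756i|10⟩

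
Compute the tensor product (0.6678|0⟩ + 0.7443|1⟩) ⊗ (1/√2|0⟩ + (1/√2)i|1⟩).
0.4722|00⟩ + 0.4722i|01⟩ + 0.5263|10⟩ + 0.5263i|11⟩

amp(|b₁b₂…⟩) = product of the factor amplitudes for bits b₁, b₂, …; only kets whose every factor amplitude is nonzero survive.
|00⟩: (0.6678)(1/√2) = 0.4722
|01⟩: (0.6678)((1/√2)i) = 0.4722i
|10⟩: (0.7443)(1/√2) = 0.5263
|11⟩: (0.7443)((1/√2)i) = 0.5263i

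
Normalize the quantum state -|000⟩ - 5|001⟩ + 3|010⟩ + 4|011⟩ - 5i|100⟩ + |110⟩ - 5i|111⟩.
-0.09901|000⟩ - 0.4951|001⟩ + 0.297|010⟩ + 0.3961|011⟩ - 0.4951i|100⟩ + 0.09901|110⟩ - 0.4951i|111⟩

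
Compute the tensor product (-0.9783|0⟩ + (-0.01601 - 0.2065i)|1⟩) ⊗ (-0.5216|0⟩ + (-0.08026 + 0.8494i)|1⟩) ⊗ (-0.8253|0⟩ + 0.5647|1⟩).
-0.4211|000⟩ + 0.2882|001⟩ + (-0.0648 + 0.6858i)|010⟩ + (0.04434 - 0.4692i)|011⟩ + (-0.006892 - 0.08889i)|100⟩ + (0.004716 + 0.06082i)|101⟩ + (-0.1458 - 0.002455i)|110⟩ + (0.09977 + 0.00168i)|111⟩

amp(|b₁b₂…⟩) = product of the factor amplitudes for bits b₁, b₂, …; only kets whose every factor amplitude is nonzero survive.
|000⟩: (-0.9783)(-0.5216)(-0.8253) = -0.4211
|001⟩: (-0.9783)(-0.5216)(0.5647) = 0.2882
|010⟩: (-0.9783)(-0.08026 + 0.8494i)(-0.8253) = (-0.0648 + 0.6858i)
|011⟩: (-0.9783)(-0.08026 + 0.8494i)(0.5647) = (0.04434 - 0.4692i)
|100⟩: (-0.01601 - 0.2065i)(-0.5216)(-0.8253) = (-0.006892 - 0.08889i)
|101⟩: (-0.01601 - 0.2065i)(-0.5216)(0.5647) = (0.004716 + 0.06082i)
|110⟩: (-0.01601 - 0.2065i)(-0.08026 + 0.8494i)(-0.8253) = (-0.1458 - 0.002455i)
|111⟩: (-0.01601 - 0.2065i)(-0.08026 + 0.8494i)(0.5647) = (0.09977 + 0.00168i)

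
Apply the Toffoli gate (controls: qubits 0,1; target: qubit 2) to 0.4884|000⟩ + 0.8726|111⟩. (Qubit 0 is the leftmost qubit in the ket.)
0.4884|000⟩ + 0.8726|110⟩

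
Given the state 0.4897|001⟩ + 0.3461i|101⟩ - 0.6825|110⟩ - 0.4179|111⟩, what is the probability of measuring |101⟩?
0.1198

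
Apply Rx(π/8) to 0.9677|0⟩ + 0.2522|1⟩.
(0.9491 - 0.0492i)|0⟩ + (0.2474 - 0.1888i)|1⟩

Rx(π/8) = [[cos(θ/2), −i·sin(θ/2)], [−i·sin(θ/2), cos(θ/2)]]; θ = π/8, cos(θ/2) ≈ 0.980785, sin(θ/2) ≈ 0.19509.
With a = amp(|0⟩) = 0.9677 and b = amp(|1⟩) = 0.2522:
new amp(|0⟩) = (0.980785)·a + (-0.19509i)·b = (0.9491 - 0.0492i)
new amp(|1⟩) = (-0.19509i)·a + (0.980785)·b = (0.2474 - 0.1888i)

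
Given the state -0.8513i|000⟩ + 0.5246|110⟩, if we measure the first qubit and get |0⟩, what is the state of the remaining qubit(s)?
-i|00⟩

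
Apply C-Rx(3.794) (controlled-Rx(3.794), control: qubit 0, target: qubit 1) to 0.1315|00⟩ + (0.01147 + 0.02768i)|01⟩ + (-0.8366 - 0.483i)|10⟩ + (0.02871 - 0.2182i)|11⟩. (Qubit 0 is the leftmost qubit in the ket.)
0.1315|00⟩ + (0.01147 + 0.02768i)|01⟩ + (0.06139 + 0.1276i)|10⟩ + (-0.4667 + 0.8624i)|11⟩

C-Rx(3.794) leaves the control-|0⟩ kets |00⟩, |01⟩ unchanged and applies Rx(3.794) to qubit 1 on the control-|1⟩ pair (|10⟩, |11⟩).
Rx(3.794) = [[cos(θ/2), −i·sin(θ/2)], [−i·sin(θ/2), cos(θ/2)]]; θ = 3.794, cos(θ/2) ≈ -0.320449, sin(θ/2) ≈ 0.947266.
With a = amp(|10⟩) = (-0.8366 - 0.483i) and b = amp(|11⟩) = (0.02871 - 0.2182i):
new amp(|10⟩) = (-0.320449)·a + (-0.947266i)·b = (0.06139 + 0.1276i)
new amp(|11⟩) = (-0.947266i)·a + (-0.320449)·b = (-0.4667 + 0.8624i)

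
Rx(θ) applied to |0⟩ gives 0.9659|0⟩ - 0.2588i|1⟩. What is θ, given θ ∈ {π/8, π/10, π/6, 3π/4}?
π/6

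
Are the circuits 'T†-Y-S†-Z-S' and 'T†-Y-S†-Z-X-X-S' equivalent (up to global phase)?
Yes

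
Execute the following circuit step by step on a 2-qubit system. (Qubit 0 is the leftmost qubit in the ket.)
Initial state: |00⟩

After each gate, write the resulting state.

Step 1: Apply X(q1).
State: |01⟩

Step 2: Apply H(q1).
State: 1/√2|00⟩ - 1/√2|01⟩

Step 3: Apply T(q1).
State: 1/√2|00⟩ + (-1/2 - (1/2)i)|01⟩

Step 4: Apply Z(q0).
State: 1/√2|00⟩ + (-1/2 - (1/2)i)|01⟩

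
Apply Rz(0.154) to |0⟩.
(0.997 - 0.07692i)|0⟩

Rz(0.154) = [[e^(−iθ/2), 0], [0, e^(iθ/2)]] with e^(±iθ/2) = cos(θ/2) ± i·sin(θ/2); θ = 0.154, cos(θ/2) ≈ 0.997037, sin(θ/2) ≈ 0.0769239.
With a = amp(|0⟩) = 1 and b = amp(|1⟩) = 0:
new amp(|0⟩) = (0.997037 - 0.0769239i)·a = (0.997 - 0.07692i)
new amp(|1⟩) = (0.997037 + 0.0769239i)·b = 0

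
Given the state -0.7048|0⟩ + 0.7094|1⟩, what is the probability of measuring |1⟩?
0.5032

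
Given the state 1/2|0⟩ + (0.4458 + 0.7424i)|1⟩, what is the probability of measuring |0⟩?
1/4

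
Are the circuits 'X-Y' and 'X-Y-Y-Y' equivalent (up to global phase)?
Yes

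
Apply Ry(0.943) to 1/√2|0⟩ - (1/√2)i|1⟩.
(0.63 + 0.3212i)|0⟩ + (0.3212 - 0.63i)|1⟩

Ry(0.943) = [[cos(θ/2), −sin(θ/2)], [sin(θ/2), cos(θ/2)]]; θ = 0.943, cos(θ/2) ≈ 0.890888, sin(θ/2) ≈ 0.454223.
With a = amp(|0⟩) = 1/√2 and b = amp(|1⟩) = -(1/√2)i:
new amp(|0⟩) = (0.890888)·a + (-0.454223)·b = (0.63 + 0.3212i)
new amp(|1⟩) = (0.454223)·a + (0.890888)·b = (0.3212 - 0.63i)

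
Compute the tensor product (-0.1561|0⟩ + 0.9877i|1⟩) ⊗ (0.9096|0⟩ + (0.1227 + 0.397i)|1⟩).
-0.142|00⟩ + (-0.01915 - 0.06197i)|01⟩ + 0.8984i|10⟩ + (-0.3921 + 0.1212i)|11⟩

amp(|b₁b₂…⟩) = product of the factor amplitudes for bits b₁, b₂, …; only kets whose every factor amplitude is nonzero survive.
|00⟩: (-0.1561)(0.9096) = -0.142
|01⟩: (-0.1561)(0.1227 + 0.397i) = (-0.01915 - 0.06197i)
|10⟩: (0.9877i)(0.9096) = 0.8984i
|11⟩: (0.9877i)(0.1227 + 0.397i) = (-0.3921 + 0.1212i)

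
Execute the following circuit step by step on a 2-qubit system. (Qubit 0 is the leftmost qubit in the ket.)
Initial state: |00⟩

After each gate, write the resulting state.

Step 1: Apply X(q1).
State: |01⟩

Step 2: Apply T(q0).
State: |01⟩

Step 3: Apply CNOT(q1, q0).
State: |11⟩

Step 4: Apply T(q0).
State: (1/√2 + (1/√2)i)|11⟩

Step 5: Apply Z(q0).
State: (-1/√2 - (1/√2)i)|11⟩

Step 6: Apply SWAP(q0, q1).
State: (-1/√2 - (1/√2)i)|11⟩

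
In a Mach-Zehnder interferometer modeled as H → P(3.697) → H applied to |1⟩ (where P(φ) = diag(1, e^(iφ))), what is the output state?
(0.9248 + 0.2636i)|0⟩ + (0.07516 - 0.2636i)|1⟩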